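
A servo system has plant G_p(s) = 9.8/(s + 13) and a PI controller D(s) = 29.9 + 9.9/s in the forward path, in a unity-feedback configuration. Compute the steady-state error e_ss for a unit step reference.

0

The open loop D(s)G_p(s) has a pole at the origin (type 1), so the static position error constant is infinite and e_ss = 1/(1+∞) = 0.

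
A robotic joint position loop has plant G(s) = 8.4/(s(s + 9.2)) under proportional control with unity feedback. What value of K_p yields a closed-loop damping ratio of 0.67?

K_p = 5.61

Closed-loop characteristic equation: s² + 9.2s + K_p·8.4 = 0.
So ω_n = √(8.4K_p) and 2ζω_n = 9.2, giving ζ = 9.2/(2√(8.4K_p)).
Setting ζ = 0.67: √(8.4K_p) = 9.2/(2·0.67) = 6.866, so K_p = 47.14/8.4 = 5.61.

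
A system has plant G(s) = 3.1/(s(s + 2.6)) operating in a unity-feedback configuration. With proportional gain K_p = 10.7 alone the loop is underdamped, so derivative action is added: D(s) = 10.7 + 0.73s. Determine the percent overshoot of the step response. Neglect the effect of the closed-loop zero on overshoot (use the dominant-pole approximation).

23.2%

Forward path: (10.7 + 0.73s)·3.1/(s(s+2.6)). The closed-loop characteristic equation is s² + (2.6 + 3.1·0.73)s + 3.1·10.7 = 0.
That is s² + 4.863s + 33.17 = 0, so ω_n = 5.759 rad/s and ζ = 4.863/(2·5.759) = 0.4222.
%OS = 100·exp(−πζ/√(1−ζ²)) = 23.2%.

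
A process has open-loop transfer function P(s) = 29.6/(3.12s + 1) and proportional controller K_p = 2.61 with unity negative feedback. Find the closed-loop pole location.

Closed loop: T(s) = K_p·P/(1+K_p·P) = 77.26/(3.12s + 1 + 77.26), with pole at s = −(1 + 77.26)/3.12 = −25.08.

s = -25.08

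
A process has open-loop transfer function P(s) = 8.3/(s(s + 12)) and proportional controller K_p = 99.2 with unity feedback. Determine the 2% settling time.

From 1 + K_pP(s) = 0: s² + 12s + 823.4 = 0 ⇒ ω_n = 28.69, ζ = 0.2091.
2% settling time T_s ≈ 4/(ζω_n) = 4/6 = 0.667 s.

T_s ≈ 0.667 s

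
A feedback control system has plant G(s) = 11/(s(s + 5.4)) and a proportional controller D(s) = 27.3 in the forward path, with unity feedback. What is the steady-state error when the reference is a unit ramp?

0.018

The loop has one pole at the origin (type 1). Velocity error constant K_v = lim_{s→0} s·D(s)G(s) = 27.3·11/5.4 = 55.61.
Steady-state error to a unit ramp: e_ss = 1/K_v = 0.018.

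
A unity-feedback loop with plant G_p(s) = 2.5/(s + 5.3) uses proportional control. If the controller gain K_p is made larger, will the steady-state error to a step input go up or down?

decrease

e_ss = 1/(1 + K_p·G_p(0)); a larger K_p raises the denominator, so e_ss decreases.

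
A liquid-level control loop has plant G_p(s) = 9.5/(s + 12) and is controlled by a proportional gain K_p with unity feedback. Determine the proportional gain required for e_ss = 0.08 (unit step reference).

K_p = 14.5

For a type-0 loop with proportional control, e_ss = 1/(1 + K_p·G_p(0)).
G_p(0) = 0.7917. Require 1/(1 + K_p·0.7917) = 0.08, so 1 + 0.7917·K_p = 12.5.
K_p = (12.5 − 1)/0.7917 = 14.5.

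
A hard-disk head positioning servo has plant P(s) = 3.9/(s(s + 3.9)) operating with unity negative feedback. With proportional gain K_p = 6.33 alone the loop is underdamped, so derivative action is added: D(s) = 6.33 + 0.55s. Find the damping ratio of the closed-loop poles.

Forward path: (6.33 + 0.55s)·3.9/(s(s+3.9)). The closed-loop characteristic equation is s² + (3.9 + 3.9·0.55)s + 3.9·6.33 = 0.
That is s² + 6.045s + 24.69 = 0, so ω_n = 4.969 rad/s and ζ = 6.045/(2·4.969) = 0.6083.

ζ = 0.608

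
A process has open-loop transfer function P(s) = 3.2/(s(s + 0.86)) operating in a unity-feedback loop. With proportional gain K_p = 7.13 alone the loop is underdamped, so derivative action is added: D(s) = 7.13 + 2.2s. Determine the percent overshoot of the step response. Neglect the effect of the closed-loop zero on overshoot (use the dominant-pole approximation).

0.985%

Forward path: (7.13 + 2.2s)·3.2/(s(s+0.86)). The closed-loop characteristic equation is s² + (0.86 + 3.2·2.2)s + 3.2·7.13 = 0.
That is s² + 7.9s + 22.82 = 0, so ω_n = 4.777 rad/s and ζ = 7.9/(2·4.777) = 0.8269.
%OS = 100·exp(−πζ/√(1−ζ²)) = 0.985%.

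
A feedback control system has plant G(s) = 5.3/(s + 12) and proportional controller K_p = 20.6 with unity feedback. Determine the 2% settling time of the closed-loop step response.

Closed-loop transfer function: T(s) = K_p·G(s)/(1 + K_p·G(s)) = 109.2/(s + 12 + 109.2) = 109.2/(s + 121.2).
Time constant τ = 1/121.2 = 0.008252 s, so the 2% settling time is about 4τ = 0.033 s.

T_s ≈ 0.033 s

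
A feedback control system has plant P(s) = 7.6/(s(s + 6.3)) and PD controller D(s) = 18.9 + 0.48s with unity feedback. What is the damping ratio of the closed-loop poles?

Forward path: (18.9 + 0.48s)·7.6/(s(s+6.3)). The closed-loop characteristic equation is s² + (6.3 + 7.6·0.48)s + 7.6·18.9 = 0.
That is s² + 9.948s + 143.6 = 0, so ω_n = 11.98 rad/s and ζ = 9.948/(2·11.98) = 0.415.

ζ = 0.415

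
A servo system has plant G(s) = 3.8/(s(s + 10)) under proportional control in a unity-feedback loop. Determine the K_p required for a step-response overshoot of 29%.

K_p = 49

From %OS = 100·exp(−πζ/√(1−ζ²)) = 29%, ζ = −ln(0.29)/√(π²+ln²(0.29)) = 0.3666.
Characteristic equation s² + 10s + 3.8K_p = 0 gives ζ = 10/(2√(3.8K_p)).
Setting ζ = 0.3666: √(3.8K_p) = 10/(2·0.3666) = 13.64, so K_p = 186/3.8 = 49.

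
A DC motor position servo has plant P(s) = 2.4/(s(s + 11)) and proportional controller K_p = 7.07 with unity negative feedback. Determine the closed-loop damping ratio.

ζ = 1.34

The closed-loop denominator is s(s+11) + 7.07·2.4 = s² + 11s + 16.97.
Matching s² + 2ζω_n s + ω_n²: ω_n = √16.97 = 4.119 rad/s and 2ζω_n = 11, so ζ = 11/(2·4.119) = 1.34.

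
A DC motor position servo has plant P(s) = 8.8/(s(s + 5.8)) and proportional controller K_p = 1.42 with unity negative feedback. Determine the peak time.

From 1 + K_pP(s) = 0: s² + 5.8s + 12.5 = 0 ⇒ ω_n = 3.535, ζ = 0.8204.
Damped frequency ω_d = ω_n√(1−ζ²) = 2.021 rad/s, so peak time T_p = π/ω_d = 1.55 s.

T_p = 1.55 s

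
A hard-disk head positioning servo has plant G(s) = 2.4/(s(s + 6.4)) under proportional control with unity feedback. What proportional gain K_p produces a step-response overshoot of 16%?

From %OS = 100·exp(−πζ/√(1−ζ²)) = 16%, ζ = −ln(0.16)/√(π²+ln²(0.16)) = 0.5039.
Characteristic equation s² + 6.4s + 2.4K_p = 0 gives ζ = 6.4/(2√(2.4K_p)).
Setting ζ = 0.5039: √(2.4K_p) = 6.4/(2·0.5039) = 6.351, so K_p = 40.33/2.4 = 16.8.

K_p = 16.8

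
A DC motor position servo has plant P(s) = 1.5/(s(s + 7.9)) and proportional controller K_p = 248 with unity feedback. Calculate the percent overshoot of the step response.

51.8%

From 1 + K_pP(s) = 0: s² + 7.9s + 372 = 0 ⇒ ω_n = 19.29, ζ = 0.2048.
%OS = 100·exp(−πζ/√(1−ζ²)) = 100·exp(−π·0.2048/√0.9581) = 51.8%.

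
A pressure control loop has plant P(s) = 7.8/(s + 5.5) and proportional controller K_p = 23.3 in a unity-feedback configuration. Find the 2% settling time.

Closed-loop transfer function: T(s) = K_p·P(s)/(1 + K_p·P(s)) = 181.7/(s + 5.5 + 181.7) = 181.7/(s + 187.2).
Time constant τ = 1/187.2 = 0.005341 s, so the 2% settling time is about 4τ = 0.0214 s.

T_s ≈ 0.0214 s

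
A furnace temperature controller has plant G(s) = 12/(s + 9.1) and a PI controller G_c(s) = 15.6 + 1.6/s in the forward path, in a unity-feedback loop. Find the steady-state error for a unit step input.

The open loop G_c(s)G(s) has a pole at the origin (type 1), so the static position error constant is infinite and e_ss = 1/(1+∞) = 0.

0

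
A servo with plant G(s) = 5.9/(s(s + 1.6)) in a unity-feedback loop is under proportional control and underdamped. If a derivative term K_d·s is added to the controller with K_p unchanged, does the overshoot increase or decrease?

The derivative term adds K·K_d to the s-coefficient of the characteristic equation, raising 2ζω_n while ω_n is unchanged; ζ increases, so overshoot decreases.

decrease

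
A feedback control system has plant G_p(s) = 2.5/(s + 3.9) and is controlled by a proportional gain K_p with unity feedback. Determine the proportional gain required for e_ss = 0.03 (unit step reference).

For a type-0 loop with proportional control, e_ss = 1/(1 + K_p·G_p(0)).
G_p(0) = 0.641. Require 1/(1 + K_p·0.641) = 0.03, so 1 + 0.641·K_p = 33.33.
K_p = (33.33 − 1)/0.641 = 50.4.

K_p = 50.4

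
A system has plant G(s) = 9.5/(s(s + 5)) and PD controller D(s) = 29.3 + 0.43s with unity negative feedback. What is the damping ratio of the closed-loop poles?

Forward path: (29.3 + 0.43s)·9.5/(s(s+5)). The closed-loop characteristic equation is s² + (5 + 9.5·0.43)s + 9.5·29.3 = 0.
That is s² + 9.085s + 278.4 = 0, so ω_n = 16.68 rad/s and ζ = 9.085/(2·16.68) = 0.2723.

ζ = 0.272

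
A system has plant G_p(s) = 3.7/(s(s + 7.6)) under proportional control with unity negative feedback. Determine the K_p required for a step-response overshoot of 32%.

From %OS = 100·exp(−πζ/√(1−ζ²)) = 32%, ζ = −ln(0.32)/√(π²+ln²(0.32)) = 0.341.
Characteristic equation s² + 7.6s + 3.7K_p = 0 gives ζ = 7.6/(2√(3.7K_p)).
Setting ζ = 0.341: √(3.7K_p) = 7.6/(2·0.341) = 11.15, so K_p = 124.2/3.7 = 33.6.

K_p = 33.6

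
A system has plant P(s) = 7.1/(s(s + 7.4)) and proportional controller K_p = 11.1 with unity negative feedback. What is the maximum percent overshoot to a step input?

Closed-loop characteristic equation: s² + 7.4s + 78.81 = 0, so ω_n = 8.877 rad/s and ζ = 7.4/(2·8.877) = 0.4168.
%OS = 100·exp(−πζ/√(1−ζ²)) = 100·exp(−π·0.4168/√0.8263) = 23.7%.

23.7%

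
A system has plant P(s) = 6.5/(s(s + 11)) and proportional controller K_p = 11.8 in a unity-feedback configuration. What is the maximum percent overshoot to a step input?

The closed-loop denominator s² + 11s + 76.7 gives ω_n = √76.7 = 8.758 and ζ = 11/(2ω_n) = 0.628.
%OS = 100·exp(−πζ/√(1−ζ²)) = 100·exp(−π·0.628/√0.6056) = 7.92%.

7.92%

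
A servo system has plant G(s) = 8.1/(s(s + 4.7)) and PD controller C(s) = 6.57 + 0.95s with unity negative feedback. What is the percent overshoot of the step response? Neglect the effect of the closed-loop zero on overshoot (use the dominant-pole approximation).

Forward path: (6.57 + 0.95s)·8.1/(s(s+4.7)). The closed-loop characteristic equation is s² + (4.7 + 8.1·0.95)s + 8.1·6.57 = 0.
That is s² + 12.39s + 53.22 = 0, so ω_n = 7.295 rad/s and ζ = 12.39/(2·7.295) = 0.8496.
%OS = 100·exp(−πζ/√(1−ζ²)) = 0.635%.

0.635%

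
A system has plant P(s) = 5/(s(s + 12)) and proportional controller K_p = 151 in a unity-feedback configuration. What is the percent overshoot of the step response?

49.5%

From 1 + K_pP(s) = 0: s² + 12s + 755 = 0 ⇒ ω_n = 27.48, ζ = 0.2184.
%OS = 100·exp(−πζ/√(1−ζ²)) = 100·exp(−π·0.2184/√0.9523) = 49.5%.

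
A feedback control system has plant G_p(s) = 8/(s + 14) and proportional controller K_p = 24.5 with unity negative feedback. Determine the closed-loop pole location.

Closed-loop transfer function: T(s) = K_p·G_p(s)/(1 + K_p·G_p(s)) = 196/(s + 14 + 196) = 196/(s + 210).
The closed-loop pole is at s = −210.

s = -210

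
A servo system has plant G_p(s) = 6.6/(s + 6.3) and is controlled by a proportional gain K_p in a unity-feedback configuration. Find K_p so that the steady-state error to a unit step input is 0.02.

For a type-0 loop with proportional control, e_ss = 1/(1 + K_p·G_p(0)).
G_p(0) = 1.048. Require 1/(1 + K_p·1.048) = 0.02, so 1 + 1.048·K_p = 50.
K_p = (50 − 1)/1.048 = 46.8.

K_p = 46.8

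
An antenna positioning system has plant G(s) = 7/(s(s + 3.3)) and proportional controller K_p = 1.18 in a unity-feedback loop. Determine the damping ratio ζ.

With unity feedback the closed-loop characteristic equation is s² + 3.3s + 1.18·7 = s² + 3.3s + 8.26 = 0.
So ω_n² = 8.26 ⇒ ω_n = 2.874 rad/s, and ζ = 3.3/(2ω_n) = 0.574.

ζ = 0.574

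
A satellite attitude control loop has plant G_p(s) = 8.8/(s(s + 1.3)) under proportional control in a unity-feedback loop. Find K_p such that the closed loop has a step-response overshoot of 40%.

From %OS = 100·exp(−πζ/√(1−ζ²)) = 40%, ζ = −ln(0.4)/√(π²+ln²(0.4)) = 0.28.
Characteristic equation s² + 1.3s + 8.8K_p = 0 gives ζ = 1.3/(2√(8.8K_p)).
Setting ζ = 0.28: √(8.8K_p) = 1.3/(2·0.28) = 2.321, so K_p = 5.389/8.8 = 0.612.

K_p = 0.612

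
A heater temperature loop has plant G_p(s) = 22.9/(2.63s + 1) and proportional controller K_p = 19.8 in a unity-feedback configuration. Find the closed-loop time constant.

τ = 0.00579 s

Closed loop: T(s) = K_p·G_p/(1+K_p·G_p) = 453.4/(2.63s + 1 + 453.4), with pole at s = −(1 + 453.4)/2.63 = −172.8.
Closed-loop time constant τ = 1/172.8 = 0.00579 s.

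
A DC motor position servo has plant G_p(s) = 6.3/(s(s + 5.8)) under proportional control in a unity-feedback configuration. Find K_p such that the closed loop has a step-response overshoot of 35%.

From %OS = 100·exp(−πζ/√(1−ζ²)) = 35%, ζ = −ln(0.35)/√(π²+ln²(0.35)) = 0.3169.
Characteristic equation s² + 5.8s + 6.3K_p = 0 gives ζ = 5.8/(2√(6.3K_p)).
Setting ζ = 0.3169: √(6.3K_p) = 5.8/(2·0.3169) = 9.15, so K_p = 83.72/6.3 = 13.3.

K_p = 13.3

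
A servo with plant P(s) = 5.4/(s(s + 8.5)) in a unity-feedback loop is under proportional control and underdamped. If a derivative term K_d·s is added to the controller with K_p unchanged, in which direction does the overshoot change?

With PD the characteristic equation becomes s² + (a + K·K_d)s + K·K_p = 0; the damping term grows, ζ rises, overshoot falls.

decrease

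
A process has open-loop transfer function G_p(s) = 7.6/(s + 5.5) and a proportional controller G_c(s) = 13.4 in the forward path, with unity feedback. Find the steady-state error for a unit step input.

The loop is type 0. Static position error constant K_pos = G_c(0)·G_p(0) = 13.4·1.382 = 18.52.
Steady-state error to a unit step: e_ss = 1/(1+K_pos) = 1/19.52 = 0.0512.

0.0512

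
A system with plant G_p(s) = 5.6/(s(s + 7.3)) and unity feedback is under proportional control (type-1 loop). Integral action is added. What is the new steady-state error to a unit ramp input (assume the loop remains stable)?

0

The integrator raises the loop to type 2, so K_v → ∞ and e_ss to a ramp is zero.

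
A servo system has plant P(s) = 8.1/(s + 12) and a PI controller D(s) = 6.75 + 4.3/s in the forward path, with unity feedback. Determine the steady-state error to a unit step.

The open loop D(s)P(s) has a pole at the origin (type 1), so the static position error constant is infinite and e_ss = 1/(1+∞) = 0.

0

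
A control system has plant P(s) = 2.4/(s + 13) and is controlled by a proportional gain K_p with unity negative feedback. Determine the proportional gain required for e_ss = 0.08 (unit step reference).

K_p = 62.3

Steady-state error for a unit step on this type-0 loop is 1/(1 + K_p·P(0)).
P(0) = 0.1846. Require 1/(1 + K_p·0.1846) = 0.08, so 1 + 0.1846·K_p = 12.5.
K_p = (12.5 − 1)/0.1846 = 62.3.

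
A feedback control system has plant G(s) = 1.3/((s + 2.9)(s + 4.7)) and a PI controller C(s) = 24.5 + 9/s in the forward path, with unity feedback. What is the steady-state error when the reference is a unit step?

The open loop C(s)G(s) has a pole at the origin (type 1), so the static position error constant is infinite and e_ss = 1/(1+∞) = 0.

0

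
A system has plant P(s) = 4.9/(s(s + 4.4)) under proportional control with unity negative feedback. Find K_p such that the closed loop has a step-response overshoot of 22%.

K_p = 5.24

From %OS = 100·exp(−πζ/√(1−ζ²)) = 22%, ζ = −ln(0.22)/√(π²+ln²(0.22)) = 0.4342.
Characteristic equation s² + 4.4s + 4.9K_p = 0 gives ζ = 4.4/(2√(4.9K_p)).
Setting ζ = 0.4342: √(4.9K_p) = 4.4/(2·0.4342) = 5.067, so K_p = 25.68/4.9 = 5.24.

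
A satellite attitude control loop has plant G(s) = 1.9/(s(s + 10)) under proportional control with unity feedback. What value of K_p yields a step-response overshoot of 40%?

From %OS = 100·exp(−πζ/√(1−ζ²)) = 40%, ζ = −ln(0.4)/√(π²+ln²(0.4)) = 0.28.
Characteristic equation s² + 10s + 1.9K_p = 0 gives ζ = 10/(2√(1.9K_p)).
Setting ζ = 0.28: √(1.9K_p) = 10/(2·0.28) = 17.86, so K_p = 318.9/1.9 = 168.

K_p = 168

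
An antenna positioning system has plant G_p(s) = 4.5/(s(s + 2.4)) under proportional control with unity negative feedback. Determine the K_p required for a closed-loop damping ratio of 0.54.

K_p = 1.1

Closed-loop characteristic equation: s² + 2.4s + K_p·4.5 = 0.
So ω_n = √(4.5K_p) and 2ζω_n = 2.4, giving ζ = 2.4/(2√(4.5K_p)).
Setting ζ = 0.54: √(4.5K_p) = 2.4/(2·0.54) = 2.222, so K_p = 4.938/4.5 = 1.1.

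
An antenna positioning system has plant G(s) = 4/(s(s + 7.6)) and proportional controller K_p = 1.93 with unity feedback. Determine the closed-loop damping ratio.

ζ = 1.37

The closed-loop denominator is s(s+7.6) + 1.93·4 = s² + 7.6s + 7.72.
So ω_n² = 7.72 ⇒ ω_n = 2.778 rad/s, and ζ = 7.6/(2ω_n) = 1.37.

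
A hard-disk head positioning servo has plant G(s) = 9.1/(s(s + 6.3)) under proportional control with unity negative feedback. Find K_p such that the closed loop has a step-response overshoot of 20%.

K_p = 5.25

From %OS = 100·exp(−πζ/√(1−ζ²)) = 20%, ζ = −ln(0.2)/√(π²+ln²(0.2)) = 0.4559.
Characteristic equation s² + 6.3s + 9.1K_p = 0 gives ζ = 6.3/(2√(9.1K_p)).
Setting ζ = 0.4559: √(9.1K_p) = 6.3/(2·0.4559) = 6.909, so K_p = 47.73/9.1 = 5.25.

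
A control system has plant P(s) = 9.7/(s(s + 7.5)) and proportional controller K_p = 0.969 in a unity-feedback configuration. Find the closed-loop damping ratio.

With unity feedback the closed-loop characteristic equation is s² + 7.5s + 0.969·9.7 = s² + 7.5s + 9.399 = 0.
So ω_n² = 9.399 ⇒ ω_n = 3.066 rad/s, and ζ = 7.5/(2ω_n) = 1.22.

ζ = 1.22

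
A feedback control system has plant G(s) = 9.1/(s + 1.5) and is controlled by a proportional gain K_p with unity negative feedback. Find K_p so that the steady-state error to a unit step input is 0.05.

For a type-0 loop with proportional control, e_ss = 1/(1 + K_p·G(0)).
G(0) = 6.067. Require 1/(1 + K_p·6.067) = 0.05, so 1 + 6.067·K_p = 20.
K_p = (20 − 1)/6.067 = 3.13.

K_p = 3.13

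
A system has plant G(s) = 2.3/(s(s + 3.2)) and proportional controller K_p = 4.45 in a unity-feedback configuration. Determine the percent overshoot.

16.3%

From 1 + K_pG(s) = 0: s² + 3.2s + 10.23 = 0 ⇒ ω_n = 3.199, ζ = 0.5001.
%OS = 100·exp(−πζ/√(1−ζ²)) = 100·exp(−π·0.5001/√0.7499) = 16.3%.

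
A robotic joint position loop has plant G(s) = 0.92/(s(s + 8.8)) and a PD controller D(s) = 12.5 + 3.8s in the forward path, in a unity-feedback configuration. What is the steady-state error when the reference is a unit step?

0

The open loop D(s)G(s) has a pole at the origin (type 1), so the static position error constant is infinite and e_ss = 1/(1+∞) = 0.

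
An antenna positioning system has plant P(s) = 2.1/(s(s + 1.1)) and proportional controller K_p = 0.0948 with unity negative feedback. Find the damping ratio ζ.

ζ = 1.23

With unity feedback the closed-loop characteristic equation is s² + 1.1s + 0.0948·2.1 = s² + 1.1s + 0.1991 = 0.
So ω_n² = 0.1991 ⇒ ω_n = 0.4462 rad/s, and ζ = 1.1/(2ω_n) = 1.23.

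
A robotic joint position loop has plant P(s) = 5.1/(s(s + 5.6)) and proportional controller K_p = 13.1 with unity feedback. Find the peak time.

T_p = 0.409 s

Closed-loop characteristic equation: s² + 5.6s + 66.81 = 0, so ω_n = 8.174 rad/s and ζ = 5.6/(2·8.174) = 0.3426.
Damped frequency ω_d = ω_n√(1−ζ²) = 7.679 rad/s, so peak time T_p = π/ω_d = 0.409 s.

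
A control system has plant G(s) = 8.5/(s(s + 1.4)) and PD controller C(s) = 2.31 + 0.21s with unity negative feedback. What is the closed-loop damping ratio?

ζ = 0.359

Forward path: (2.31 + 0.21s)·8.5/(s(s+1.4)). The closed-loop characteristic equation is s² + (1.4 + 8.5·0.21)s + 8.5·2.31 = 0.
That is s² + 3.185s + 19.64 = 0, so ω_n = 4.431 rad/s and ζ = 3.185/(2·4.431) = 0.3594.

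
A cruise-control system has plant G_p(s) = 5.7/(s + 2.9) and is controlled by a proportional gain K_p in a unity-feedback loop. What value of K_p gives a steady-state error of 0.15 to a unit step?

The loop is type 0, so e_ss(step) = 1/(1 + K_pos) with K_pos = K_p·G_p(0).
G_p(0) = 1.966. Require 1/(1 + K_p·1.966) = 0.15, so 1 + 1.966·K_p = 6.667.
K_p = (6.667 − 1)/1.966 = 2.88.

K_p = 2.88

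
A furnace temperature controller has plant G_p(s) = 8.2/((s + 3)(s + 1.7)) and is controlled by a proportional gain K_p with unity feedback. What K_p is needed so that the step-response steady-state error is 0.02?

K_p = 30.5

Steady-state error for a unit step on this type-0 loop is 1/(1 + K_p·G_p(0)).
G_p(0) = 1.608. Require 1/(1 + K_p·1.608) = 0.02, so 1 + 1.608·K_p = 50.
K_p = (50 − 1)/1.608 = 30.5.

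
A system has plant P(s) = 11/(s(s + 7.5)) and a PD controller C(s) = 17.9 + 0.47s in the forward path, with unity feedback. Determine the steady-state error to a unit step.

0

The open loop C(s)P(s) has a pole at the origin (type 1), so the static position error constant is infinite and e_ss = 1/(1+∞) = 0.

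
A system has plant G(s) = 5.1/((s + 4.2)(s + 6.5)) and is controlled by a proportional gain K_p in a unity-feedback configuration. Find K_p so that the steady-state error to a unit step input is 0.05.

K_p = 102

Steady-state error for a unit step on this type-0 loop is 1/(1 + K_p·G(0)).
G(0) = 0.1868. Require 1/(1 + K_p·0.1868) = 0.05, so 1 + 0.1868·K_p = 20.
K_p = (20 − 1)/0.1868 = 102.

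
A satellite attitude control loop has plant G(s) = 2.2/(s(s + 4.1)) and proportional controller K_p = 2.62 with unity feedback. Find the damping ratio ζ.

ζ = 0.854

1 + K_p·G(s) = 0 gives s² + 4.1s + 5.764 = 0.
Matching s² + 2ζω_n s + ω_n²: ω_n = √5.764 = 2.401 rad/s and 2ζω_n = 4.1, so ζ = 4.1/(2·2.401) = 0.854.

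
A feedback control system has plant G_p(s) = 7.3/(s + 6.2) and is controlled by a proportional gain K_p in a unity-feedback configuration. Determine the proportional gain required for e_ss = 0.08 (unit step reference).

K_p = 9.77

Steady-state error for a unit step on this type-0 loop is 1/(1 + K_p·G_p(0)).
G_p(0) = 1.177. Require 1/(1 + K_p·1.177) = 0.08, so 1 + 1.177·K_p = 12.5.
K_p = (12.5 − 1)/1.177 = 9.77.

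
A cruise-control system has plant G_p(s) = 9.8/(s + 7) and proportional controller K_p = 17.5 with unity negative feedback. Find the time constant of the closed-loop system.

τ = 0.0056 s

Closed-loop transfer function: T(s) = K_p·G_p(s)/(1 + K_p·G_p(s)) = 171.5/(s + 7 + 171.5) = 171.5/(s + 178.5).
Time constant τ = 1/178.5 = 0.0056 s.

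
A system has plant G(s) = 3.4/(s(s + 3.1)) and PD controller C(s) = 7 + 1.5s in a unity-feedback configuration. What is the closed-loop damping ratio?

Forward path: (7 + 1.5s)·3.4/(s(s+3.1)). The closed-loop characteristic equation is s² + (3.1 + 3.4·1.5)s + 3.4·7 = 0.
That is s² + 8.2s + 23.8 = 0, so ω_n = 4.879 rad/s and ζ = 8.2/(2·4.879) = 0.8404.

ζ = 0.84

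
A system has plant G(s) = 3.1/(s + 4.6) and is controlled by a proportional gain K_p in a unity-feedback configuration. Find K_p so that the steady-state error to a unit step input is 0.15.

K_p = 8.41

The loop is type 0, so e_ss(step) = 1/(1 + K_pos) with K_pos = K_p·G(0).
G(0) = 0.6739. Require 1/(1 + K_p·0.6739) = 0.15, so 1 + 0.6739·K_p = 6.667.
K_p = (6.667 − 1)/0.6739 = 8.41.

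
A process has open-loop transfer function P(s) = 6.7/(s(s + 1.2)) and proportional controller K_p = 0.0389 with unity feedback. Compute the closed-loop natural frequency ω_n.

1 + K_p·P(s) = 0 gives s² + 1.2s + 0.2606 = 0.
So ω_n² = 0.2606 ⇒ ω_n = 0.5105 rad/s, and ζ = 1.2/(2ω_n) = 1.18.

ω_n = 0.511 rad/s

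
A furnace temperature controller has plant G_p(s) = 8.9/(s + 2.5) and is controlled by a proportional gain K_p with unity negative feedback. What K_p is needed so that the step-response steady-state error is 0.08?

For a type-0 loop with proportional control, e_ss = 1/(1 + K_p·G_p(0)).
G_p(0) = 3.56. Require 1/(1 + K_p·3.56) = 0.08, so 1 + 3.56·K_p = 12.5.
K_p = (12.5 − 1)/3.56 = 3.23.

K_p = 3.23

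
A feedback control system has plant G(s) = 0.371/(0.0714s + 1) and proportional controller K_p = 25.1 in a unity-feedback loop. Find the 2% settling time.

T_s ≈ 0.0277 s

Closed loop: T(s) = K_p·G/(1+K_p·G) = 9.312/(0.0714s + 1 + 9.312), with pole at s = −(1 + 9.312)/0.0714 = −144.4.
τ = 1/144.4 = 0.006924 s, so 2% settling time ≈ 4τ = 0.0277 s.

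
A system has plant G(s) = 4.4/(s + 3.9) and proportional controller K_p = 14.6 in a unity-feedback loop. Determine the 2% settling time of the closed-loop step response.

Closed-loop transfer function: T(s) = K_p·G(s)/(1 + K_p·G(s)) = 64.24/(s + 3.9 + 64.24) = 64.24/(s + 68.14).
Time constant τ = 1/68.14 = 0.01468 s, so the 2% settling time is about 4τ = 0.0587 s.

T_s ≈ 0.0587 s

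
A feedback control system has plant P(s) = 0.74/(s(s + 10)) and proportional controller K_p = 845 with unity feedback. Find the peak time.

T_p = 0.128 s

From 1 + K_pP(s) = 0: s² + 10s + 625.3 = 0 ⇒ ω_n = 25.01, ζ = 0.2.
Damped frequency ω_d = ω_n√(1−ζ²) = 24.5 rad/s, so peak time T_p = π/ω_d = 0.128 s.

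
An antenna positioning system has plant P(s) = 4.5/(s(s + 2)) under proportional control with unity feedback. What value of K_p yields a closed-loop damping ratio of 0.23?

Closed-loop characteristic equation: s² + 2s + K_p·4.5 = 0.
So ω_n = √(4.5K_p) and 2ζω_n = 2, giving ζ = 2/(2√(4.5K_p)).
Setting ζ = 0.23: √(4.5K_p) = 2/(2·0.23) = 4.348, so K_p = 18.9/4.5 = 4.2.

K_p = 4.2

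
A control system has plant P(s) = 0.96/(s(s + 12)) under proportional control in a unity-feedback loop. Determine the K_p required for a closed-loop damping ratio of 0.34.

Closed-loop characteristic equation: s² + 12s + K_p·0.96 = 0.
So ω_n = √(0.96K_p) and 2ζω_n = 12, giving ζ = 12/(2√(0.96K_p)).
Setting ζ = 0.34: √(0.96K_p) = 12/(2·0.34) = 17.65, so K_p = 311.4/0.96 = 324.

K_p = 324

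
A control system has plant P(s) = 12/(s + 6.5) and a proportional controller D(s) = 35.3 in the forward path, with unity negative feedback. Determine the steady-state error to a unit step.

The loop is type 0. Static position error constant K_pos = D(0)·P(0) = 35.3·1.846 = 65.17.
Steady-state error to a unit step: e_ss = 1/(1+K_pos) = 1/66.17 = 0.0151.

0.0151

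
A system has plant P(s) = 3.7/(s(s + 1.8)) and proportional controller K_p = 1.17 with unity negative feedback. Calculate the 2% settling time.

Closed-loop characteristic equation: s² + 1.8s + 4.329 = 0, so ω_n = 2.081 rad/s and ζ = 1.8/(2·2.081) = 0.4326.
2% settling time T_s ≈ 4/(ζω_n) = 4/0.9 = 4.44 s.

T_s ≈ 4.44 s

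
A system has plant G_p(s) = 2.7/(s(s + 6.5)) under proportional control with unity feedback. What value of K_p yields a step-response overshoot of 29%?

K_p = 29.1

From %OS = 100·exp(−πζ/√(1−ζ²)) = 29%, ζ = −ln(0.29)/√(π²+ln²(0.29)) = 0.3666.
Characteristic equation s² + 6.5s + 2.7K_p = 0 gives ζ = 6.5/(2√(2.7K_p)).
Setting ζ = 0.3666: √(2.7K_p) = 6.5/(2·0.3666) = 8.865, so K_p = 78.59/2.7 = 29.1.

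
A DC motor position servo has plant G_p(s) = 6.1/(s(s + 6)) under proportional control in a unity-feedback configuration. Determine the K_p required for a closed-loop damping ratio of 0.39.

K_p = 9.7

Closed-loop characteristic equation: s² + 6s + K_p·6.1 = 0.
So ω_n = √(6.1K_p) and 2ζω_n = 6, giving ζ = 6/(2√(6.1K_p)).
Setting ζ = 0.39: √(6.1K_p) = 6/(2·0.39) = 7.692, so K_p = 59.17/6.1 = 9.7.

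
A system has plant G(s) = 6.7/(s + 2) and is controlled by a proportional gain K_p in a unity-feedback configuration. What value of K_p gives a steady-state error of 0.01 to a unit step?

K_p = 29.6

For a type-0 loop with proportional control, e_ss = 1/(1 + K_p·G(0)).
G(0) = 3.35. Require 1/(1 + K_p·3.35) = 0.01, so 1 + 3.35·K_p = 100.
K_p = (100 − 1)/3.35 = 29.6.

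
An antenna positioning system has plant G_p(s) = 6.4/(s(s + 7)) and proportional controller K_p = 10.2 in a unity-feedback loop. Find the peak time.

T_p = 0.431 s

From 1 + K_pG_p(s) = 0: s² + 7s + 65.28 = 0 ⇒ ω_n = 8.08, ζ = 0.4332.
Damped frequency ω_d = ω_n√(1−ζ²) = 7.282 rad/s, so peak time T_p = π/ω_d = 0.431 s.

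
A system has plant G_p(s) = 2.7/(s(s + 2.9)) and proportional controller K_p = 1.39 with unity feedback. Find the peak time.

The closed-loop denominator s² + 2.9s + 3.753 gives ω_n = √3.753 = 1.937 and ζ = 2.9/(2ω_n) = 0.7485.
Damped frequency ω_d = ω_n√(1−ζ²) = 1.285 rad/s, so peak time T_p = π/ω_d = 2.45 s.

T_p = 2.45 s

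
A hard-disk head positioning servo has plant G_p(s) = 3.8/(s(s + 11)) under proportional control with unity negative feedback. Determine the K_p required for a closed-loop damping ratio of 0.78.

Closed-loop characteristic equation: s² + 11s + K_p·3.8 = 0.
So ω_n = √(3.8K_p) and 2ζω_n = 11, giving ζ = 11/(2√(3.8K_p)).
Setting ζ = 0.78: √(3.8K_p) = 11/(2·0.78) = 7.051, so K_p = 49.72/3.8 = 13.1.

K_p = 13.1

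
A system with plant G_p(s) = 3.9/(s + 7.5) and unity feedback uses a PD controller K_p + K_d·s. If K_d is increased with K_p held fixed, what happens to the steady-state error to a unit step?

At s = 0 the derivative term contributes nothing: C(0) = K_p regardless of K_d, so K_pos = K_p·G_p(0) and e_ss are unchanged.

unchanged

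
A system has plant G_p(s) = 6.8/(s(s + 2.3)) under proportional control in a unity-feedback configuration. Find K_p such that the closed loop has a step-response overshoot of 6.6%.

From %OS = 100·exp(−πζ/√(1−ζ²)) = 6.6%, ζ = −ln(0.066)/√(π²+ln²(0.066)) = 0.6543.
Characteristic equation s² + 2.3s + 6.8K_p = 0 gives ζ = 2.3/(2√(6.8K_p)).
Setting ζ = 0.6543: √(6.8K_p) = 2.3/(2·0.6543) = 1.758, so K_p = 3.089/6.8 = 0.454.

K_p = 0.454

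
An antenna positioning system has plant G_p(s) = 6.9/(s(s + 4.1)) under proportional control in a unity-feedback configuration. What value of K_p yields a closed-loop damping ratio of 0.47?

Closed-loop characteristic equation: s² + 4.1s + K_p·6.9 = 0.
So ω_n = √(6.9K_p) and 2ζω_n = 4.1, giving ζ = 4.1/(2√(6.9K_p)).
Setting ζ = 0.47: √(6.9K_p) = 4.1/(2·0.47) = 4.362, so K_p = 19.02/6.9 = 2.76.

K_p = 2.76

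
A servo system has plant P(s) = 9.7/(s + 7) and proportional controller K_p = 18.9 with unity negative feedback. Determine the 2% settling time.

Closed-loop transfer function: T(s) = K_p·P(s)/(1 + K_p·P(s)) = 183.3/(s + 7 + 183.3) = 183.3/(s + 190.3).
Time constant τ = 1/190.3 = 0.005254 s, so the 2% settling time is about 4τ = 0.021 s.

T_s ≈ 0.021 s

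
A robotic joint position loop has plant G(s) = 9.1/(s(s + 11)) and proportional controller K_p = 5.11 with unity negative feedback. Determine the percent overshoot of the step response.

1.38%

The closed-loop denominator s² + 11s + 46.5 gives ω_n = √46.5 = 6.819 and ζ = 11/(2ω_n) = 0.8066.
%OS = 100·exp(−πζ/√(1−ζ²)) = 100·exp(−π·0.8066/√0.3495) = 1.38%.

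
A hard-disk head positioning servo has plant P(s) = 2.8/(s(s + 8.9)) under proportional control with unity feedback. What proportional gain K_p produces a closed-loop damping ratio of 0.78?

K_p = 11.6

Closed-loop characteristic equation: s² + 8.9s + K_p·2.8 = 0.
So ω_n = √(2.8K_p) and 2ζω_n = 8.9, giving ζ = 8.9/(2√(2.8K_p)).
Setting ζ = 0.78: √(2.8K_p) = 8.9/(2·0.78) = 5.705, so K_p = 32.55/2.8 = 11.6.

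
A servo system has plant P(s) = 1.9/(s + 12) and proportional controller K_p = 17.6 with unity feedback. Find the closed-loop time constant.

τ = 0.022 s

Closed-loop transfer function: T(s) = K_p·P(s)/(1 + K_p·P(s)) = 33.44/(s + 12 + 33.44) = 33.44/(s + 45.44).
Time constant τ = 1/45.44 = 0.022 s.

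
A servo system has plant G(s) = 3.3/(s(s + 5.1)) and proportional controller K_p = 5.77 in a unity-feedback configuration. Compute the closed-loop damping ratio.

The closed-loop denominator is s(s+5.1) + 5.77·3.3 = s² + 5.1s + 19.04.
Matching s² + 2ζω_n s + ω_n²: ω_n = √19.04 = 4.364 rad/s and 2ζω_n = 5.1, so ζ = 5.1/(2·4.364) = 0.584.

ζ = 0.584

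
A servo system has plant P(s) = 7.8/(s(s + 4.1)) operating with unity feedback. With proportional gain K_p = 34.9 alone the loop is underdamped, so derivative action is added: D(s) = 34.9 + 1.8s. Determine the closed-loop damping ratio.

Forward path: (34.9 + 1.8s)·7.8/(s(s+4.1)). The closed-loop characteristic equation is s² + (4.1 + 7.8·1.8)s + 7.8·34.9 = 0.
That is s² + 18.14s + 272.2 = 0, so ω_n = 16.5 rad/s and ζ = 18.14/(2·16.5) = 0.5497.

ζ = 0.55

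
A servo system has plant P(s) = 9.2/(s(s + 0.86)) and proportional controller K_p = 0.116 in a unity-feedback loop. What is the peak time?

The closed-loop denominator s² + 0.86s + 1.067 gives ω_n = √1.067 = 1.033 and ζ = 0.86/(2ω_n) = 0.4162.
Damped frequency ω_d = ω_n√(1−ζ²) = 0.9393 rad/s, so peak time T_p = π/ω_d = 3.34 s.

T_p = 3.34 s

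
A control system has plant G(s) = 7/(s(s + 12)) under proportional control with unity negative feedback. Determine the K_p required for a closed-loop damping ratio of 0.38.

K_p = 35.6

Closed-loop characteristic equation: s² + 12s + K_p·7 = 0.
So ω_n = √(7K_p) and 2ζω_n = 12, giving ζ = 12/(2√(7K_p)).
Setting ζ = 0.38: √(7K_p) = 12/(2·0.38) = 15.79, so K_p = 249.3/7 = 35.6.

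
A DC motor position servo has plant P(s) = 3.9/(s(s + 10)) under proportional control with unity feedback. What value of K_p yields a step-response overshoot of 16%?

From %OS = 100·exp(−πζ/√(1−ζ²)) = 16%, ζ = −ln(0.16)/√(π²+ln²(0.16)) = 0.5039.
Characteristic equation s² + 10s + 3.9K_p = 0 gives ζ = 10/(2√(3.9K_p)).
Setting ζ = 0.5039: √(3.9K_p) = 10/(2·0.5039) = 9.923, so K_p = 98.47/3.9 = 25.2.

K_p = 25.2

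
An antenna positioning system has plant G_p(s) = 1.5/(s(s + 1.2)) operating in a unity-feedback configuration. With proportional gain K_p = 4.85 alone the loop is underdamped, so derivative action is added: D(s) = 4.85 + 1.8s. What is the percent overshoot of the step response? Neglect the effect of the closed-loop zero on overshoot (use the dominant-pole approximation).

3.73%

Forward path: (4.85 + 1.8s)·1.5/(s(s+1.2)). The closed-loop characteristic equation is s² + (1.2 + 1.5·1.8)s + 1.5·4.85 = 0.
That is s² + 3.9s + 7.275 = 0, so ω_n = 2.697 rad/s and ζ = 3.9/(2·2.697) = 0.723.
%OS = 100·exp(−πζ/√(1−ζ²)) = 3.73%.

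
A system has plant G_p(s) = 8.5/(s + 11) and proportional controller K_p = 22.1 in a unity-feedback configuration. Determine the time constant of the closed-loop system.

Closed-loop transfer function: T(s) = K_p·G_p(s)/(1 + K_p·G_p(s)) = 187.9/(s + 11 + 187.9) = 187.9/(s + 198.9).
Time constant τ = 1/198.9 = 0.00503 s.

τ = 0.00503 s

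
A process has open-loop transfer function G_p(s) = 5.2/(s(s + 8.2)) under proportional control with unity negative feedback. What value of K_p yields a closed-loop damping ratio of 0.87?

Closed-loop characteristic equation: s² + 8.2s + K_p·5.2 = 0.
So ω_n = √(5.2K_p) and 2ζω_n = 8.2, giving ζ = 8.2/(2√(5.2K_p)).
Setting ζ = 0.87: √(5.2K_p) = 8.2/(2·0.87) = 4.713, so K_p = 22.21/5.2 = 4.27.

K_p = 4.27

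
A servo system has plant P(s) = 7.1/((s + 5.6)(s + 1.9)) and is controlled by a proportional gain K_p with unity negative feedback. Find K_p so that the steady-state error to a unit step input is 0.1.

K_p = 13.5

For a type-0 loop with proportional control, e_ss = 1/(1 + K_p·P(0)).
P(0) = 0.6673. Require 1/(1 + K_p·0.6673) = 0.1, so 1 + 0.6673·K_p = 10.
K_p = (10 − 1)/0.6673 = 13.5.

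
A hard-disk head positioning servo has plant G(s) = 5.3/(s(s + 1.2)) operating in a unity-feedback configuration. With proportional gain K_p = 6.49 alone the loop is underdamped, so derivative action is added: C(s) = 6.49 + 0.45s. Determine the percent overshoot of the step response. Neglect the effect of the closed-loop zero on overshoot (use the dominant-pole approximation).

36.5%

Forward path: (6.49 + 0.45s)·5.3/(s(s+1.2)). The closed-loop characteristic equation is s² + (1.2 + 5.3·0.45)s + 5.3·6.49 = 0.
That is s² + 3.585s + 34.4 = 0, so ω_n = 5.865 rad/s and ζ = 3.585/(2·5.865) = 0.3056.
%OS = 100·exp(−πζ/√(1−ζ²)) = 36.5%.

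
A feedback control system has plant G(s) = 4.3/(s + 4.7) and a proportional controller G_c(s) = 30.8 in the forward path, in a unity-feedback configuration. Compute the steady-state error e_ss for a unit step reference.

The loop is type 0. Static position error constant K_pos = G_c(0)·G(0) = 30.8·0.9149 = 28.18.
Steady-state error to a unit step: e_ss = 1/(1+K_pos) = 1/29.18 = 0.0343.

0.0343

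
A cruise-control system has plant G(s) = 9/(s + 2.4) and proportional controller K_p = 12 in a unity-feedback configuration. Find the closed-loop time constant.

Closed-loop transfer function: T(s) = K_p·G(s)/(1 + K_p·G(s)) = 108/(s + 2.4 + 108) = 108/(s + 110.4).
Time constant τ = 1/110.4 = 0.00906 s.

τ = 0.00906 s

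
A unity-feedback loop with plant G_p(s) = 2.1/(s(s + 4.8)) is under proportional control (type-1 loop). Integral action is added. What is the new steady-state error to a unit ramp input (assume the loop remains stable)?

0

The integrator raises the loop to type 2, so K_v → ∞ and e_ss to a ramp is zero.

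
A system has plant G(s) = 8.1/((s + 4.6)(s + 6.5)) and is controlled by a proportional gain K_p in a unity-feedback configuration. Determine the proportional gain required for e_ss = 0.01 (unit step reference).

K_p = 365

For a type-0 loop with proportional control, e_ss = 1/(1 + K_p·G(0)).
G(0) = 0.2709. Require 1/(1 + K_p·0.2709) = 0.01, so 1 + 0.2709·K_p = 100.
K_p = (100 − 1)/0.2709 = 365.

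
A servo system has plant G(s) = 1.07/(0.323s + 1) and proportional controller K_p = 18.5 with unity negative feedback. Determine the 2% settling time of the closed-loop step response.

Closed loop: T(s) = K_p·G/(1+K_p·G) = 19.8/(0.323s + 1 + 19.8), with pole at s = −(1 + 19.8)/0.323 = −64.38.
τ = 1/64.38 = 0.01553 s, so 2% settling time ≈ 4τ = 0.0621 s.

T_s ≈ 0.0621 s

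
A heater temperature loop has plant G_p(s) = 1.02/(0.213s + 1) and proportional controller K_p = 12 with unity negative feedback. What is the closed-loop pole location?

s = -62.16

Closed loop: T(s) = K_p·G_p/(1+K_p·G_p) = 12.24/(0.213s + 1 + 12.24), with pole at s = −(1 + 12.24)/0.213 = −62.16.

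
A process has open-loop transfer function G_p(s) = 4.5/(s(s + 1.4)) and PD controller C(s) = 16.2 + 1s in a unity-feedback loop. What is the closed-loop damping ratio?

ζ = 0.346

Forward path: (16.2 + 1s)·4.5/(s(s+1.4)). The closed-loop characteristic equation is s² + (1.4 + 4.5·1)s + 4.5·16.2 = 0.
That is s² + 5.9s + 72.9 = 0, so ω_n = 8.538 rad/s and ζ = 5.9/(2·8.538) = 0.3455.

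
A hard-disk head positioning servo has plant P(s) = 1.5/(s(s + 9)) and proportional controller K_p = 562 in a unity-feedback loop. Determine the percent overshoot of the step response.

61.1%

The closed-loop denominator s² + 9s + 843 gives ω_n = √843 = 29.03 and ζ = 9/(2ω_n) = 0.155.
%OS = 100·exp(−πζ/√(1−ζ²)) = 100·exp(−π·0.155/√0.976) = 61.1%.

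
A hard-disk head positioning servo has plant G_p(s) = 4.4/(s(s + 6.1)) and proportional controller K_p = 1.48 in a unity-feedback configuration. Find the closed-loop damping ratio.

ζ = 1.2

1 + K_p·G_p(s) = 0 gives s² + 6.1s + 6.512 = 0.
Matching s² + 2ζω_n s + ω_n²: ω_n = √6.512 = 2.552 rad/s and 2ζω_n = 6.1, so ζ = 6.1/(2·2.552) = 1.2.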